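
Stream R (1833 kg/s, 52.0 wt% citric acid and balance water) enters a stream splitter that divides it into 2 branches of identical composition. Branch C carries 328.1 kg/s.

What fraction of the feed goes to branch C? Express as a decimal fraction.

0.179

Fraction to C = 328.1/1833 = 0.1790.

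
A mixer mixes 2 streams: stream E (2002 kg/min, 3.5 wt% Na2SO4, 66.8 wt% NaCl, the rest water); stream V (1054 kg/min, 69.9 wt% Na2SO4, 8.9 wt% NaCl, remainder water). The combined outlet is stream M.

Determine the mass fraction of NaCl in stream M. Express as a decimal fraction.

0.468

Total flow out = 2002 + 1054 = 3056 kg/min.
NaCl in = 2002×0.668 + 1054×0.089 = 1431.1 kg/min.
NaCl mass fraction in M = 1431.1/3056 = 0.468.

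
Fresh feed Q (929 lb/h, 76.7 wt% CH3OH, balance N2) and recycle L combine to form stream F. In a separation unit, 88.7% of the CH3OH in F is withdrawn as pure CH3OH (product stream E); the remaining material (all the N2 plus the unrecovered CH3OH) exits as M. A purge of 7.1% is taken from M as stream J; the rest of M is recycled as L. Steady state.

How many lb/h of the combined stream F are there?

N2 enters only via Q and leaves only via the purge: 929×0.233 = 0.071×(N2 in M), and the separation unit passes all N2, so N2 in F = N2 in M = 3048.7 lb/h.
CH3OH in F: m_A = 929×0.767 + (1−0.071)·(1−0.887)·m_A, so m_A = 712.54/0.8950 = 796.12 lb/h.
F = 796.12 + 3048.7 = 3844.8 lb/h.

3845 lb/h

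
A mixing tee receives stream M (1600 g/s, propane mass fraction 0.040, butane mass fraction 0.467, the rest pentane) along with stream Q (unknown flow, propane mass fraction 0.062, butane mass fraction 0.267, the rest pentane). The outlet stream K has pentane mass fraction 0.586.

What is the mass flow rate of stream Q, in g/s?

1751 g/s

Let Q be the unknown flow. Total out = 1600 + Q.
pentane balance: 788.8 + 0.671·Q = 0.586·(1600 + Q)
(0.671 − 0.586)·Q = 0.586×1600 − 788.8 = 148.8
Q = 148.8 / 0.085 = 1750.6 g/s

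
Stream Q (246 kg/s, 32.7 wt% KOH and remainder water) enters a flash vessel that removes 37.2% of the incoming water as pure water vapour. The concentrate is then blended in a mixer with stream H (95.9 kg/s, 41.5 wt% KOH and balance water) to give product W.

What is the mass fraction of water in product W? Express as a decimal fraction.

Vapour removed = 0.372×0.673×246 = 61.588 kg/s; concentrate = 184.41 kg/s.
water reaching the mixer = 103.97 (from concentrate) + 95.9×0.585 = 160.07 kg/s.
Product flow = 184.41 + 95.9 = 280.31 kg/s; water fraction = 0.571.

0.571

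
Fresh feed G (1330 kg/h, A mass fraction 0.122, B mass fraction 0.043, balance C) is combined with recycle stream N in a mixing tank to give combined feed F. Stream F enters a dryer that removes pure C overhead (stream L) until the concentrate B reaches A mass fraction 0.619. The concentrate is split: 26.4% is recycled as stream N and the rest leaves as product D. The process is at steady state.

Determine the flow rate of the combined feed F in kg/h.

Overall A balance (none leaves overhead): A in fresh feed = A in product, i.e. 1330×0.122 = (1−0.264)·B·0.619.
B = 162.26/(0.619×0.736) = 356.16 kg/h.
Recycle N = 0.264×356.16 = 94.026 kg/h.
Combined feed F = 1330 + 94.026 = 1424 kg/h.

1424 kg/h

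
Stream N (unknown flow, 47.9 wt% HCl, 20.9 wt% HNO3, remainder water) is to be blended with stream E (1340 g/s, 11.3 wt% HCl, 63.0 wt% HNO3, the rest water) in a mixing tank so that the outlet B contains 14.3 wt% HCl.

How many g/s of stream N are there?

Let N be the unknown flow. Total out = 1340 + N.
HCl balance: 151.42 + 0.479·N = 0.143·(1340 + N)
(0.479 − 0.143)·N = 0.143×1340 − 151.42 = 40.2
N = 40.2 / 0.336 = 119.64 g/s

119.6 g/s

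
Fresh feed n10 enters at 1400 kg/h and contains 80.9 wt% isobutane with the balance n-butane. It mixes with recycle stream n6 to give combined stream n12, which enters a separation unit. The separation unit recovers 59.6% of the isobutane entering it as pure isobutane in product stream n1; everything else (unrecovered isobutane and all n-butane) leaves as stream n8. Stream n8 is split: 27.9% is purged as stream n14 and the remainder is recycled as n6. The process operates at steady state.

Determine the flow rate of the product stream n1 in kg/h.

isobutane in n12: m_A = 1400×0.809 + (1−0.279)·(1−0.596)·m_A, so m_A = 1132.6/0.7087 = 1598.1 kg/h.
Product n1 = 0.596×1598.1 = 952.47 kg/h.

952.5 kg/h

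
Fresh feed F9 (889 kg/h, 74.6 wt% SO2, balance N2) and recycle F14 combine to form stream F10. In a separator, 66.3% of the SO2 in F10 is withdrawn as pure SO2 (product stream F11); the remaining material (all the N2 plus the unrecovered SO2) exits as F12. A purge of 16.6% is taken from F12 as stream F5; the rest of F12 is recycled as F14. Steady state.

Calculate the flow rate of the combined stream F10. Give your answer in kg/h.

2283 kg/h

N2 enters only via F9 and leaves only via the purge: 889×0.254 = 0.166×(N2 in F12), and the separator passes all N2, so N2 in F10 = N2 in F12 = 1360.3 kg/h.
SO2 in F10: m_A = 889×0.746 + (1−0.166)·(1−0.663)·m_A, so m_A = 663.19/0.7189 = 922.46 kg/h.
F10 = 922.46 + 1360.3 = 2282.7 kg/h.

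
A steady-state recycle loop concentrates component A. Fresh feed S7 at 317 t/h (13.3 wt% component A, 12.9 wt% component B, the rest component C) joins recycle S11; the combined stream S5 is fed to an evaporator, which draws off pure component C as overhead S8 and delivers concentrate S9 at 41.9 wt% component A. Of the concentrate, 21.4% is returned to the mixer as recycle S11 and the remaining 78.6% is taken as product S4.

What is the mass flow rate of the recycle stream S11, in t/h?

27.4 t/h

Overall component A balance (none leaves overhead): component A in fresh feed = component A in product, i.e. 317×0.133 = (1−0.214)·S9·0.419.
S9 = 42.161/(0.419×0.786) = 128.02 t/h.
Recycle S11 = 0.214×128.02 = 27.396 t/h.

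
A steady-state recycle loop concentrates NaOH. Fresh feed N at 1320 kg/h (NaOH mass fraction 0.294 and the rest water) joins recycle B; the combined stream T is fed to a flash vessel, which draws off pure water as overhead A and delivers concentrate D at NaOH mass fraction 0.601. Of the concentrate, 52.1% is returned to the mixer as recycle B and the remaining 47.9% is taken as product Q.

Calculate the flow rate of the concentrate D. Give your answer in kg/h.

1348 kg/h

Overall NaOH balance (none leaves overhead): NaOH in fresh feed = NaOH in product, i.e. 1320×0.294 = (1−0.521)·D·0.601.
D = 388.08/(0.601×0.479) = 1348.1 kg/h.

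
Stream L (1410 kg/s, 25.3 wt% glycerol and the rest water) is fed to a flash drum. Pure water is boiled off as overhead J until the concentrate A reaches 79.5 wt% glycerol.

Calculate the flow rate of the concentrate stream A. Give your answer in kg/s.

glycerol is conserved: 1410×0.253 = 356.73 kg/s all reports to the concentrate.
Concentrate = 356.73/(target fraction) = 448.72 kg/s.

448.7 kg/s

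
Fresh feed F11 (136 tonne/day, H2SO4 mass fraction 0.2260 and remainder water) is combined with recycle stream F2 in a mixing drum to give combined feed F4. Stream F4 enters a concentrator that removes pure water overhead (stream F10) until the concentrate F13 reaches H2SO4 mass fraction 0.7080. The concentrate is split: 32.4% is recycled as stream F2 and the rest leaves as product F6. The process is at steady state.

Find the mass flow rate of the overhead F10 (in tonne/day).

Overall H2SO4 balance (none leaves overhead): H2SO4 in fresh feed = H2SO4 in product, i.e. 136×0.226 = (1−0.324)·F13·0.708.
F13 = 30.736/(0.708×0.676) = 64.22 tonne/day.
Recycle F2 = 0.324×64.22 = 20.807 tonne/day.
Combined feed F4 = 136 + 20.807 = 156.81 tonne/day.
Overhead F10 = F4 − F13 = 156.81 − 64.22 = 92.588 tonne/day.

92.59 tonne/day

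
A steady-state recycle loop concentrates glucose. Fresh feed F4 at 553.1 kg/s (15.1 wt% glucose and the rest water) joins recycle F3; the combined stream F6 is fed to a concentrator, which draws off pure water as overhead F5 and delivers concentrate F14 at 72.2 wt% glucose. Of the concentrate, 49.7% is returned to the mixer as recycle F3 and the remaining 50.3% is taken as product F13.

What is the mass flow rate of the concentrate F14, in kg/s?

230 kg/s

Overall glucose balance (none leaves overhead): glucose in fresh feed = glucose in product, i.e. 553.1×0.151 = (1−0.497)·F14·0.722.
F14 = 83.518/(0.722×0.503) = 229.97 kg/s.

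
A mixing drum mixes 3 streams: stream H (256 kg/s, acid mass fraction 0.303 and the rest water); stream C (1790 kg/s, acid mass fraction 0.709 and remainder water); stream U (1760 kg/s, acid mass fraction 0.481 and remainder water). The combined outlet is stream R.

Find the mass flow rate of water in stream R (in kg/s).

1613 kg/s

water out = water in = 256×0.697 + 1790×0.291 + 1760×0.519 = 1612.8 kg/s.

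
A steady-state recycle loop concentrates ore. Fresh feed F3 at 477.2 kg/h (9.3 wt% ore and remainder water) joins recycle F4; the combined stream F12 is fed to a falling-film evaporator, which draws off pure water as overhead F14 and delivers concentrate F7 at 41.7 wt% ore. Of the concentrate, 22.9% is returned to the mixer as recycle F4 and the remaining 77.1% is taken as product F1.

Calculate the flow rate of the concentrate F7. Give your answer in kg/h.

138 kg/h

Overall ore balance (none leaves overhead): ore in fresh feed = ore in product, i.e. 477.2×0.093 = (1−0.229)·F7·0.417.
F7 = 44.38/(0.417×0.771) = 138.04 kg/h.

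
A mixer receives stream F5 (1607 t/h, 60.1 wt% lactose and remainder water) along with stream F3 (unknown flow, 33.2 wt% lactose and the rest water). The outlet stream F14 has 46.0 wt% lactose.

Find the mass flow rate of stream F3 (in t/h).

1770 t/h

Let F3 be the unknown flow. Total out = 1607 + F3.
lactose balance: 965.81 + 0.332·F3 = 0.460·(1607 + F3)
(0.332 − 0.460)·F3 = 0.460×1607 − 965.81 = -226.59
F3 = -226.59 / -0.128 = 1770.2 t/h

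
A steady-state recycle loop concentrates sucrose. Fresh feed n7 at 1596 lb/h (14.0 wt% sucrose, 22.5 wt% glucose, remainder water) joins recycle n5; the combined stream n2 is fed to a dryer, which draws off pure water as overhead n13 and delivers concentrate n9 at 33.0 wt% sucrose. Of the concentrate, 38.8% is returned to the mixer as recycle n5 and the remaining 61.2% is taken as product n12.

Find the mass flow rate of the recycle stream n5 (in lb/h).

429.3 lb/h

Overall sucrose balance (none leaves overhead): sucrose in fresh feed = sucrose in product, i.e. 1596×0.140 = (1−0.388)·n9·0.330.
n9 = 223.44/(0.330×0.612) = 1106.4 lb/h.
Recycle n5 = 0.388×1106.4 = 429.27 lb/h.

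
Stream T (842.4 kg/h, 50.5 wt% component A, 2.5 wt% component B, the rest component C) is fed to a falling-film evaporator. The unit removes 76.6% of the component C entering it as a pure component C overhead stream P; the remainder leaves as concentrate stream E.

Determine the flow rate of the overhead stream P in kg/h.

component C entering = 842.4×0.470 = 395.93 kg/h; overhead removed = 0.766×395.93 = 303.28 kg/h.

303.3 kg/h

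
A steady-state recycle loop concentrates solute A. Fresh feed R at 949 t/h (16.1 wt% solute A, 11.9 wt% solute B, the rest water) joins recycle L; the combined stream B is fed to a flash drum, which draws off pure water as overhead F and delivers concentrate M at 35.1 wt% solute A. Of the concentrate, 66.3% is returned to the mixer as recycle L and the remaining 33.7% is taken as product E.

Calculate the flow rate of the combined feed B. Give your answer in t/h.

Overall solute A balance (none leaves overhead): solute A in fresh feed = solute A in product, i.e. 949×0.161 = (1−0.663)·M·0.351.
M = 152.79/(0.351×0.337) = 1291.7 t/h.
Recycle L = 0.663×1291.7 = 856.38 t/h.
Combined feed B = 949 + 856.38 = 1805.4 t/h.

1805 t/h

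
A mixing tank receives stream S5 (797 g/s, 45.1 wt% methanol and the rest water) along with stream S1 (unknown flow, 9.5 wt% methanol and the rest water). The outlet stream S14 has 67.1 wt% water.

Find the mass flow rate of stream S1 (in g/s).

Let S1 be the unknown flow. Total out = 797 + S1.
water balance: 437.55 + 0.905·S1 = 0.671·(797 + S1)
(0.905 − 0.671)·S1 = 0.671×797 − 437.55 = 97.234
S1 = 97.234 / 0.234 = 415.53 g/s

415.5 g/s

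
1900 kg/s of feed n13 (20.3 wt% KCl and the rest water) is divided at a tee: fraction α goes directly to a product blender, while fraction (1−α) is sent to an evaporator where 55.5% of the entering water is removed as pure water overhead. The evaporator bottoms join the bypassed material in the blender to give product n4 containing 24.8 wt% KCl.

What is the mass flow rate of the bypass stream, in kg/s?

All 1900×0.203 = 385.7 kg/s of KCl reaches n4, so n4 = 385.7/0.248 = 1555.2 kg/s and vapour = 344.76 kg/s.
The evaporator receives (1−α)·1900 of feed at 0.797 water and removes 0.555 of that water:
0.555×0.797×(1−α)×1900 = 344.76
(1−α) = 344.76/840.44 = 0.4102;  α = 0.5898.
Bypass flow = 0.5898×1900 = 1120.6 kg/s.

1121 kg/s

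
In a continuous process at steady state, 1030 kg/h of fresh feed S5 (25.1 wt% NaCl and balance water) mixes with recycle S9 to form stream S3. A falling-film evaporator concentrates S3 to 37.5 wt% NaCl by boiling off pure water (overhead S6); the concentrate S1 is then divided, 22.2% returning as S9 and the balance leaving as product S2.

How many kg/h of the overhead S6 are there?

Overall NaCl balance (none leaves overhead): NaCl in fresh feed = NaCl in product, i.e. 1030×0.251 = (1−0.222)·S1·0.375.
S1 = 258.53/(0.375×0.778) = 886.14 kg/h.
Recycle S9 = 0.222×886.14 = 196.72 kg/h.
Combined feed S3 = 1030 + 196.72 = 1226.7 kg/h.
Overhead S6 = S3 − S1 = 1226.7 − 886.14 = 340.59 kg/h.

340.6 kg/h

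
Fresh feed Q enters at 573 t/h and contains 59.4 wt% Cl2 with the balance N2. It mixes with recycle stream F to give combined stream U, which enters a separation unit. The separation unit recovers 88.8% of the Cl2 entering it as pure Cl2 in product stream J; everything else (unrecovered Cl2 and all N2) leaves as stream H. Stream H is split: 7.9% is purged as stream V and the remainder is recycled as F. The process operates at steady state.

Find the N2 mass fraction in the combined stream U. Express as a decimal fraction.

0.886

N2 enters only via Q and leaves only via the purge: 573×0.406 = 0.079×(N2 in H), and the separation unit passes all N2, so N2 in U = N2 in H = 2944.8 t/h.
Cl2 in U: m_A = 573×0.594 + (1−0.079)·(1−0.888)·m_A, so m_A = 340.36/0.8968 = 379.51 t/h.
U = 379.51 + 2944.8 = 3324.3 t/h.
N2 fraction in U = 2944.8/3324.3 = 0.886.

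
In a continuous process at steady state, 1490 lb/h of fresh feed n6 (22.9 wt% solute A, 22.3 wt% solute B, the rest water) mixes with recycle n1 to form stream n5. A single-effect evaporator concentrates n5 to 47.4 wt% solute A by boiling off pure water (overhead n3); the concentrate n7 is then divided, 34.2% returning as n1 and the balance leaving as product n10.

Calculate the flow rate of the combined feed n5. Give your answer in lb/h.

Overall solute A balance (none leaves overhead): solute A in fresh feed = solute A in product, i.e. 1490×0.229 = (1−0.342)·n7·0.474.
n7 = 341.21/(0.474×0.658) = 1094 lb/h.
Recycle n1 = 0.342×1094 = 374.15 lb/h.
Combined feed n5 = 1490 + 374.15 = 1864.1 lb/h.

1864 lb/h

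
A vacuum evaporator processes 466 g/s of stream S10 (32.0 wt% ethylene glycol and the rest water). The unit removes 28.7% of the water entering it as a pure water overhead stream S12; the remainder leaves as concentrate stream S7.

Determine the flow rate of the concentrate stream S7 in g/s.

water entering = 466×0.680 = 316.88 g/s; overhead removed = 0.287×316.88 = 90.945 g/s.
Concentrate = 466 − 90.945 = 375.06 g/s.

375.1 g/s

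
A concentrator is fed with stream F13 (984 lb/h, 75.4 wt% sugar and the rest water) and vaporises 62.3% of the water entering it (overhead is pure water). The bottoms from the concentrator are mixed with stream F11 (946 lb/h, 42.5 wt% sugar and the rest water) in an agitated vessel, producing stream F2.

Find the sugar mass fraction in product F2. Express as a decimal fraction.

Vapour removed = 0.623×0.246×984 = 150.81 lb/h; concentrate = 833.19 lb/h.
sugar reaching the mixer = 741.94 (from concentrate) + 946×0.425 = 1144 lb/h.
Product flow = 833.19 + 946 = 1779.2 lb/h; sugar fraction = 0.6430.

0.6430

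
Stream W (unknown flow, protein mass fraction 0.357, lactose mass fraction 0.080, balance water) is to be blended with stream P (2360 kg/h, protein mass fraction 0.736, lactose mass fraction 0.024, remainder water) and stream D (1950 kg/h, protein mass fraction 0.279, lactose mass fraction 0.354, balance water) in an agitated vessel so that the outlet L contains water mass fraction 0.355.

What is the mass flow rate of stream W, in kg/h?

1192 kg/h

Let W be the unknown flow. Total out = 4310 + W.
water balance: 1282 + 0.563·W = 0.355·(4310 + W)
(0.563 − 0.355)·W = 0.355×4310 − 1282 = 248
W = 248 / 0.208 = 1192.3 kg/h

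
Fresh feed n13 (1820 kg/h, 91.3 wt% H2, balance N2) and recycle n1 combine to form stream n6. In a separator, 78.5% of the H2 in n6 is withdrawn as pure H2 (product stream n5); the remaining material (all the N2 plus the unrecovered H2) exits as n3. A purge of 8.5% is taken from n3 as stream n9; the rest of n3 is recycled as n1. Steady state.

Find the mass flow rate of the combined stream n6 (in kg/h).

N2 enters only via n13 and leaves only via the purge: 1820×0.087 = 0.085×(N2 in n3), and the separator passes all N2, so N2 in n6 = N2 in n3 = 1862.8 kg/h.
H2 in n6: m_A = 1820×0.913 + (1−0.085)·(1−0.785)·m_A, so m_A = 1661.7/0.8033 = 2068.6 kg/h.
n6 = 2068.6 + 1862.8 = 3931.4 kg/h.

3931 kg/h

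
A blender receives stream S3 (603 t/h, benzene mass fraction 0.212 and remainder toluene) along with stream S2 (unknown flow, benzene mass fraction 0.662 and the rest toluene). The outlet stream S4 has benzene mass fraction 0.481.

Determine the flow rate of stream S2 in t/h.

Let S2 be the unknown flow. Total out = 603 + S2.
benzene balance: 127.84 + 0.662·S2 = 0.481·(603 + S2)
(0.662 − 0.481)·S2 = 0.481×603 − 127.84 = 162.21
S2 = 162.21 / 0.181 = 896.17 t/h

896.2 t/h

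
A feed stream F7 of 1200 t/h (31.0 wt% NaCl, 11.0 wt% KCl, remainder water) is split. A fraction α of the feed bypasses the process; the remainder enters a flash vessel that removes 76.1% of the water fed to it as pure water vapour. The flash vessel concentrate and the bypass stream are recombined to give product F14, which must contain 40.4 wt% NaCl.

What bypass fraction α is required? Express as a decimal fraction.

All 1200×0.310 = 372 t/h of NaCl reaches F14, so F14 = 372/0.404 = 920.79 t/h and vapour = 279.21 t/h.
The evaporator receives (1−α)·1200 of feed at 0.580 water and removes 0.761 of that water:
0.761×0.580×(1−α)×1200 = 279.21
(1−α) = 279.21/529.66 = 0.5271;  α = 0.4729.

0.473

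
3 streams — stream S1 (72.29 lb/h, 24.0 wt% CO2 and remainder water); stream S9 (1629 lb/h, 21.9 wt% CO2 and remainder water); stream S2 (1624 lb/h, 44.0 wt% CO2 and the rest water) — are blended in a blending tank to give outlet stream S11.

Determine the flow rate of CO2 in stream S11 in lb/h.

CO2 out = CO2 in = 72.29×0.240 + 1629×0.219 + 1624×0.440 = 1088.7 lb/h.

1089 lb/h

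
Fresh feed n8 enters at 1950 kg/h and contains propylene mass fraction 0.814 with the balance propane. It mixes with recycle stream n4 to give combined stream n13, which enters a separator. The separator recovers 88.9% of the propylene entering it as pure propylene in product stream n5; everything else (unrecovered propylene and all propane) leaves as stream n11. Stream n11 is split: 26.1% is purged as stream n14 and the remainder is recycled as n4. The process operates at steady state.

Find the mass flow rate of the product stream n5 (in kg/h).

1537 kg/h

propylene in n13: m_A = 1950×0.814 + (1−0.261)·(1−0.889)·m_A, so m_A = 1587.3/0.9180 = 1729.1 kg/h.
Product n5 = 0.889×1729.1 = 1537.2 kg/h.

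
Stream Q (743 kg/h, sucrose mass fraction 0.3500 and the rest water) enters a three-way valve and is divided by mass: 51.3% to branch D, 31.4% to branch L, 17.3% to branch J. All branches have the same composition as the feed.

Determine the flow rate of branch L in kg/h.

Branch L flow = 0.314×743 = 233.3 kg/h.

233.3 kg/h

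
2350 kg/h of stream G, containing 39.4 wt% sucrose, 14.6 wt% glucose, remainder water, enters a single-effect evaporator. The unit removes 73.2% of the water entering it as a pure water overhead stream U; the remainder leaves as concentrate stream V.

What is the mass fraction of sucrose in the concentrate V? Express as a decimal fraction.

0.594

sucrose is not removed: 2350×0.394 = 925.9 kg/h of sucrose enters V.
water entering = 2350×0.460 = 1081 kg/h; overhead removed = 0.732×1081 = 791.29 kg/h.
Concentrate = 2350 − 791.29 = 1558.7 kg/h.
Mass fraction = 925.9/1558.7 = 0.594.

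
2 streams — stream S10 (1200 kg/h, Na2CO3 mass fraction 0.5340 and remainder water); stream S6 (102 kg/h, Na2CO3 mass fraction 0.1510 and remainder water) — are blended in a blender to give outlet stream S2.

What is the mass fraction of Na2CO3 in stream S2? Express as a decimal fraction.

Total flow out = 1200 + 102 = 1302 kg/h.
Na2CO3 in = 1200×0.534 + 102×0.151 = 656.2 kg/h.
Na2CO3 mass fraction in S2 = 656.2/1302 = 0.5040.

0.5040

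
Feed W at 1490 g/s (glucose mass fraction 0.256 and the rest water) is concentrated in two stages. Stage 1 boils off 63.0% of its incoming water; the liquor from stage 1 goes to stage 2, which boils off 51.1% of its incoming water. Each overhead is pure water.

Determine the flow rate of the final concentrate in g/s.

582 g/s

water in feed = 1490×0.744 = 1108.6 g/s.
After stage 1: water left = (1−0.630)×1108.6 = 410.17; stream total = 791.61 g/s.
After stage 2: water left = (1−0.511)×410.17 = 200.57; final concentrate = 582.01 g/s.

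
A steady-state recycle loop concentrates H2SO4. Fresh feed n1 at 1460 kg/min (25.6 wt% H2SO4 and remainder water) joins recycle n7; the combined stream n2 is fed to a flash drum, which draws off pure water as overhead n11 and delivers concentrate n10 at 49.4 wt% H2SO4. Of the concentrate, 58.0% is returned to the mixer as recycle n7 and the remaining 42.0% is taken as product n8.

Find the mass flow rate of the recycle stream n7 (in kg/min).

Overall H2SO4 balance (none leaves overhead): H2SO4 in fresh feed = H2SO4 in product, i.e. 1460×0.256 = (1−0.580)·n10·0.494.
n10 = 373.76/(0.494×0.420) = 1801.4 kg/min.
Recycle n7 = 0.580×1801.4 = 1044.8 kg/min.

1045 kg/min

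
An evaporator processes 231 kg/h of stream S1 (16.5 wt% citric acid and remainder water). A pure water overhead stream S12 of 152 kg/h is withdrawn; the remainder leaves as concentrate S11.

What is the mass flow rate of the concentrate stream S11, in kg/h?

Concentrate = 231 − 152 = 79 kg/h.

79 kg/h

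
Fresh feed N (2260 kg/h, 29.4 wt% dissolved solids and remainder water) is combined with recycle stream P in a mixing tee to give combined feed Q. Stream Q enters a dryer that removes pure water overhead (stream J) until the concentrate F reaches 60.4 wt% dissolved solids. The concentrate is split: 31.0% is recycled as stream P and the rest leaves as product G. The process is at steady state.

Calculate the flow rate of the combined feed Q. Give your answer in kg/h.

Overall dissolved solids balance (none leaves overhead): dissolved solids in fresh feed = dissolved solids in product, i.e. 2260×0.294 = (1−0.310)·F·0.604.
F = 664.44/(0.604×0.690) = 1594.3 kg/h.
Recycle P = 0.310×1594.3 = 494.23 kg/h.
Combined feed Q = 2260 + 494.23 = 2754.2 kg/h.

2754 kg/h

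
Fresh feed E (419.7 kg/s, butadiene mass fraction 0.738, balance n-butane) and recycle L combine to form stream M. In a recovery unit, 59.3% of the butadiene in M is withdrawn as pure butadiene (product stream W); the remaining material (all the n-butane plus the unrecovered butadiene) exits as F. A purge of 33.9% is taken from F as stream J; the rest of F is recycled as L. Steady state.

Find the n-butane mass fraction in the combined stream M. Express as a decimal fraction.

n-butane enters only via E and leaves only via the purge: 419.7×0.262 = 0.339×(n-butane in F), and the recovery unit passes all n-butane, so n-butane in M = n-butane in F = 324.37 kg/s.
butadiene in M: m_A = 419.7×0.738 + (1−0.339)·(1−0.593)·m_A, so m_A = 309.74/0.7310 = 423.73 kg/s.
M = 423.73 + 324.37 = 748.1 kg/s.
n-butane fraction in M = 324.37/748.1 = 0.434.

0.434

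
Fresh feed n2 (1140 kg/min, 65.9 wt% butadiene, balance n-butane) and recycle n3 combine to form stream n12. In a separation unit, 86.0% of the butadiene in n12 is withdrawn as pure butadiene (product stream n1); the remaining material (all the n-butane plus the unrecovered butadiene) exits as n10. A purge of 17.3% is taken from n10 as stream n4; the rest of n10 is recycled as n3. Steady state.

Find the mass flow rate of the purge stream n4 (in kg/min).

409.3 kg/min

n-butane enters only via n2 and leaves only via the purge: 1140×0.341 = 0.173×(n-butane in n10), and the separation unit passes all n-butane, so n-butane in n12 = n-butane in n10 = 2247.1 kg/min.
butadiene in n12: m_A = 1140×0.659 + (1−0.173)·(1−0.860)·m_A, so m_A = 751.26/0.8842 = 849.63 kg/min.
n10 = (1−0.860)×849.63 + 2247.1 = 2366 kg/min.
Purge n4 = 0.173×2366 = 409.32 kg/min.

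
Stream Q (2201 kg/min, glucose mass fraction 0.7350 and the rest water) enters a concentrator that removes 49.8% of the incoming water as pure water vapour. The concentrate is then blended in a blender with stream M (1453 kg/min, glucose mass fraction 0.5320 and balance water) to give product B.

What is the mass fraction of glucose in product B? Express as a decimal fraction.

0.7108

Vapour removed = 0.498×0.265×2201 = 290.47 kg/min; concentrate = 1910.5 kg/min.
glucose reaching the mixer = 1617.7 (from concentrate) + 1453×0.532 = 2390.7 kg/min.
Product flow = 1910.5 + 1453 = 3363.5 kg/min; glucose fraction = 0.7108.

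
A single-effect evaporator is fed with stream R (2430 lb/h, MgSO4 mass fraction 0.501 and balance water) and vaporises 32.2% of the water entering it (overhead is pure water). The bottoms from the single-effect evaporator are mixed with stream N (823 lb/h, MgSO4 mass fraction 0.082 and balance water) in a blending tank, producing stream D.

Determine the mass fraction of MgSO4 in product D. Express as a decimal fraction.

Vapour removed = 0.322×0.499×2430 = 390.45 lb/h; concentrate = 2039.6 lb/h.
MgSO4 reaching the mixer = 1217.4 (from concentrate) + 823×0.082 = 1284.9 lb/h.
Product flow = 2039.6 + 823 = 2862.6 lb/h; MgSO4 fraction = 0.449.

0.449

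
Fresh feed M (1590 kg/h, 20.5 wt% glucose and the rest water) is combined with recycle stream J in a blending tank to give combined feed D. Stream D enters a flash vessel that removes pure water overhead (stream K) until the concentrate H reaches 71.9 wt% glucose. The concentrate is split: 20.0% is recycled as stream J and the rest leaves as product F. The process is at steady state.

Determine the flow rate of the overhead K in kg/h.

Overall glucose balance (none leaves overhead): glucose in fresh feed = glucose in product, i.e. 1590×0.205 = (1−0.200)·H·0.719.
H = 325.95/(0.719×0.800) = 566.67 kg/h.
Recycle J = 0.200×566.67 = 113.33 kg/h.
Combined feed D = 1590 + 113.33 = 1703.3 kg/h.
Overhead K = D − H = 1703.3 − 566.67 = 1136.7 kg/h.

1137 kg/h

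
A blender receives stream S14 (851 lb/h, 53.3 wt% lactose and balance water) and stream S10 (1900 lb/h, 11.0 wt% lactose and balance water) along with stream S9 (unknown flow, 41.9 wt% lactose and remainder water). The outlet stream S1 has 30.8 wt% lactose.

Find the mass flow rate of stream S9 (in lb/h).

1664 lb/h

Let S9 be the unknown flow. Total out = 2751 + S9.
lactose balance: 662.58 + 0.419·S9 = 0.308·(2751 + S9)
(0.419 − 0.308)·S9 = 0.308×2751 − 662.58 = 184.72
S9 = 184.72 / 0.111 = 1664.2 lb/h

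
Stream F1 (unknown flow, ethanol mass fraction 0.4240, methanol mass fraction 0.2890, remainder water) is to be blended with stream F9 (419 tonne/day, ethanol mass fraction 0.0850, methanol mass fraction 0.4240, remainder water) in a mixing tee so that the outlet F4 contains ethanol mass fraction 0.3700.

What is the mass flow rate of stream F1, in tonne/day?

2211 tonne/day

Let F1 be the unknown flow. Total out = 419 + F1.
ethanol balance: 35.615 + 0.424·F1 = 0.370·(419 + F1)
(0.424 − 0.370)·F1 = 0.370×419 − 35.615 = 119.41
F1 = 119.41 / 0.054 = 2211.4 tonne/day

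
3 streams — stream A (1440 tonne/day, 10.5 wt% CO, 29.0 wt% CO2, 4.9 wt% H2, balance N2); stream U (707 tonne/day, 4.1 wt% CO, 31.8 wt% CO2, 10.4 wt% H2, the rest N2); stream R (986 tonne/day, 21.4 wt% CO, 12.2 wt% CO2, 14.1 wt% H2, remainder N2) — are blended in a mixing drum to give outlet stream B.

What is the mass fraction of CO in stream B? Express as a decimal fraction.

0.125

Total flow out = 1440 + 707 + 986 = 3133 tonne/day.
CO in = 1440×0.105 + 707×0.041 + 986×0.214 = 391.19 tonne/day.
CO mass fraction in B = 391.19/3133 = 0.125.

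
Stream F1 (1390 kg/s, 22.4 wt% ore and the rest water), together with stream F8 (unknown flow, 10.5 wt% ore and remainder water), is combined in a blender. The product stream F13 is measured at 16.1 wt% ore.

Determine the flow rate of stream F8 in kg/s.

Let F8 be the unknown flow. Total out = 1390 + F8.
ore balance: 311.36 + 0.105·F8 = 0.161·(1390 + F8)
(0.105 − 0.161)·F8 = 0.161×1390 − 311.36 = -87.57
F8 = -87.57 / -0.056 = 1563.8 kg/s

1564 kg/s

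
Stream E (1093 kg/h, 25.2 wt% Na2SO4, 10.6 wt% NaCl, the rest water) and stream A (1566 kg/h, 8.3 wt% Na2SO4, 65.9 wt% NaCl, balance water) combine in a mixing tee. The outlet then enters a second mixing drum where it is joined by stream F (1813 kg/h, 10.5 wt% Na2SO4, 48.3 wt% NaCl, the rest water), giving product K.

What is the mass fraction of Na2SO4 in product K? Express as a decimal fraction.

Overall, product flow = 4472 kg/h.
Na2SO4 in = 1093×0.252 + 1566×0.083 + 1813×0.105 = 595.78 kg/h.
Na2SO4 fraction in K = 0.133.

0.133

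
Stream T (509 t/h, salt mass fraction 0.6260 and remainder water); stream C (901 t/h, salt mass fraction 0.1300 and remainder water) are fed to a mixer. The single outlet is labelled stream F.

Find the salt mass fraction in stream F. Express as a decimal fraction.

Total flow out = 509 + 901 = 1410 t/h.
salt in = 509×0.626 + 901×0.130 = 435.76 t/h.
salt mass fraction in F = 435.76/1410 = 0.3091.

0.3091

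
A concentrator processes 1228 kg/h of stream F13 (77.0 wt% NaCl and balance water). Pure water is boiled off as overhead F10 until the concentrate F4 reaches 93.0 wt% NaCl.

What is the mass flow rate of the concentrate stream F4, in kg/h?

1017 kg/h

NaCl is conserved: 1228×0.770 = 945.56 kg/h all reports to the concentrate.
Concentrate = 945.56/(target fraction) = 1016.7 kg/h.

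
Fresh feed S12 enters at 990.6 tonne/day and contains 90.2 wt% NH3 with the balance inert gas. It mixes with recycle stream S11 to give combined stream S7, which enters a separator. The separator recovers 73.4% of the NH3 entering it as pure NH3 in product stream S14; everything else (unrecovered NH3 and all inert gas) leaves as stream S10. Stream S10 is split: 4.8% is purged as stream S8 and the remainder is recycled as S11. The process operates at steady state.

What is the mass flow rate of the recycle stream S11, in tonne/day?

inert gas enters only via S12 and leaves only via the purge: 990.6×0.098 = 0.048×(inert gas in S10), and the separator passes all inert gas, so inert gas in S7 = inert gas in S10 = 2022.5 tonne/day.
NH3 in S7: m_A = 990.6×0.902 + (1−0.048)·(1−0.734)·m_A, so m_A = 893.52/0.7468 = 1196.5 tonne/day.
S10 = (1−0.734)×1196.5 + 2022.5 = 2340.7 tonne/day.
Recycle S11 = (1−0.048)×2340.7 = 2228.4 tonne/day.

2228 tonne/day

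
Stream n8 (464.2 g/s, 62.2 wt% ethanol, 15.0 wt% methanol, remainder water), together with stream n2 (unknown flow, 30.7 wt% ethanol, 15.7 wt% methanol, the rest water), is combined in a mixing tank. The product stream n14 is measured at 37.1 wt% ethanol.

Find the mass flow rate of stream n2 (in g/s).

Let n2 be the unknown flow. Total out = 464.2 + n2.
ethanol balance: 288.73 + 0.307·n2 = 0.371·(464.2 + n2)
(0.307 − 0.371)·n2 = 0.371×464.2 − 288.73 = -116.51
n2 = -116.51 / -0.064 = 1820.5 g/s

1821 g/s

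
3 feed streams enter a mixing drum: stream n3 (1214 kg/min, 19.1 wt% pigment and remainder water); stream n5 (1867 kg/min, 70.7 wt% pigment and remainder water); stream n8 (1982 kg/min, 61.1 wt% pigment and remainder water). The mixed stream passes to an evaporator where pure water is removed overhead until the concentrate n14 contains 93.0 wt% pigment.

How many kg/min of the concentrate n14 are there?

pigment entering = 1214×0.191 + 1867×0.707 + 1982×0.611 = 2762.8 kg/min.
All pigment reports to n14, so n14 = 2762.8/0.930 = 2970.8 kg/min.

2971 kg/min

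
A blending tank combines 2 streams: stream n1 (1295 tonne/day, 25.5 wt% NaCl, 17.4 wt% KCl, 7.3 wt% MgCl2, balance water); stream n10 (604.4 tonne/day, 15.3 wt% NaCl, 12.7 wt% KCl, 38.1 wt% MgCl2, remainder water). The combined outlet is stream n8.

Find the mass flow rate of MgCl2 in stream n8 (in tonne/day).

324.8 tonne/day

MgCl2 out = MgCl2 in = 1295×0.073 + 604.4×0.381 = 324.81 tonne/day.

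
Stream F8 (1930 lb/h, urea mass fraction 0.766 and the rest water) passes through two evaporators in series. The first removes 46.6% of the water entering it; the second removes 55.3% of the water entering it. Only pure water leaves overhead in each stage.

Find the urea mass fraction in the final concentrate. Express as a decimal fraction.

0.932

water in feed = 1930×0.234 = 451.62 lb/h.
After stage 1: water left = (1−0.466)×451.62 = 241.17; stream total = 1719.5 lb/h.
After stage 2: water left = (1−0.553)×241.17 = 107.8; final concentrate = 1586.2 lb/h.
urea fraction = 1478.4/1586.2 = 0.932.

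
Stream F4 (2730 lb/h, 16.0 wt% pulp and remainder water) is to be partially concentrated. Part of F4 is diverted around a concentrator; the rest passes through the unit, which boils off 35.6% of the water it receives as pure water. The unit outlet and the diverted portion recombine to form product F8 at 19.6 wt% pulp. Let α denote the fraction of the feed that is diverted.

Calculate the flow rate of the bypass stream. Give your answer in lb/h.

1053 lb/h

All 2730×0.160 = 436.8 lb/h of pulp reaches F8, so F8 = 436.8/0.196 = 2228.6 lb/h and vapour = 501.43 lb/h.
The evaporator receives (1−α)·2730 of feed at 0.840 water and removes 0.356 of that water:
0.356×0.840×(1−α)×2730 = 501.43
(1−α) = 501.43/816.38 = 0.6142;  α = 0.3858.
Bypass flow = 0.3858×2730 = 1053.2 lb/h.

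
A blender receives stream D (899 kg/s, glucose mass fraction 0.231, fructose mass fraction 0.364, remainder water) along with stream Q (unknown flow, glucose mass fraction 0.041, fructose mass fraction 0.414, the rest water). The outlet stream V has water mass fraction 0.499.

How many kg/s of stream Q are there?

1837 kg/s

Let Q be the unknown flow. Total out = 899 + Q.
water balance: 364.1 + 0.545·Q = 0.499·(899 + Q)
(0.545 − 0.499)·Q = 0.499×899 − 364.1 = 84.506
Q = 84.506 / 0.046 = 1837.1 kg/s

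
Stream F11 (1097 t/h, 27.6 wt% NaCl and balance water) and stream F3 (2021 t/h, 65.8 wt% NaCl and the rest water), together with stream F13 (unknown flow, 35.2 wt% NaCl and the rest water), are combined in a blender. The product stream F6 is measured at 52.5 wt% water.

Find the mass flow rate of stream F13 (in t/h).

1232 t/h

Let F13 be the unknown flow. Total out = 3118 + F13.
water balance: 1485.4 + 0.648·F13 = 0.525·(3118 + F13)
(0.648 − 0.525)·F13 = 0.525×3118 − 1485.4 = 151.54
F13 = 151.54 / 0.123 = 1232 t/h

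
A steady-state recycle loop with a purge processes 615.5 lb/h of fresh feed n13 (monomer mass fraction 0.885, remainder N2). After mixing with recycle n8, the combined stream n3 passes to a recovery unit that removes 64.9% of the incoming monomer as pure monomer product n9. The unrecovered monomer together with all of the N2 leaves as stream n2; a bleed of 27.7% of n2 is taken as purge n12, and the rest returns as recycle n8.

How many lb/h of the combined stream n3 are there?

N2 enters only via n13 and leaves only via the purge: 615.5×0.115 = 0.277×(N2 in n2), and the recovery unit passes all N2, so N2 in n3 = N2 in n2 = 255.53 lb/h.
monomer in n3: m_A = 615.5×0.885 + (1−0.277)·(1−0.649)·m_A, so m_A = 544.72/0.7462 = 729.96 lb/h.
n3 = 729.96 + 255.53 = 985.49 lb/h.

985.5 lb/h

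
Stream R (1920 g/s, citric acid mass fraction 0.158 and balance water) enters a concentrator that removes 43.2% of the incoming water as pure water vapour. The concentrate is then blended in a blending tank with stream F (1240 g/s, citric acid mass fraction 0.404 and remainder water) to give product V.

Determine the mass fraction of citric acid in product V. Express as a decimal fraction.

0.327

Vapour removed = 0.432×0.842×1920 = 698.39 g/s; concentrate = 1221.6 g/s.
citric acid reaching the mixer = 303.36 (from concentrate) + 1240×0.404 = 804.32 g/s.
Product flow = 1221.6 + 1240 = 2461.6 g/s; citric acid fraction = 0.327.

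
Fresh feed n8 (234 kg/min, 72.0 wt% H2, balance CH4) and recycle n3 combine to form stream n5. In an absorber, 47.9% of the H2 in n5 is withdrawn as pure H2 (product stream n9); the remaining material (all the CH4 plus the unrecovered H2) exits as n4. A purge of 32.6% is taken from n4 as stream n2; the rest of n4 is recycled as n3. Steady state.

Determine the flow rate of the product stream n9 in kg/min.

124.4 kg/min

H2 in n5: m_A = 234×0.720 + (1−0.326)·(1−0.479)·m_A, so m_A = 168.48/0.6488 = 259.66 kg/min.
Product n9 = 0.479×259.66 = 124.38 kg/min.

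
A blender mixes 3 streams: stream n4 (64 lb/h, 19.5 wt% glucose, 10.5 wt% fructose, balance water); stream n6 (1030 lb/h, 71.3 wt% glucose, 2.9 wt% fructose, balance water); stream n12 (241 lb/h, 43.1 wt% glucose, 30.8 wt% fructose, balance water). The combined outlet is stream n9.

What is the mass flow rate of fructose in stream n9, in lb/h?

110.8 lb/h

fructose out = fructose in = 64×0.105 + 1030×0.029 + 241×0.308 = 110.82 lb/h.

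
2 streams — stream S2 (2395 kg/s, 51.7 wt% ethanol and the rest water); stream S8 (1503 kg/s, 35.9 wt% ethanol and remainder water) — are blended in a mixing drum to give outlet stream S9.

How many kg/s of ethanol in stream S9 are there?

1778 kg/s

ethanol out = ethanol in = 2395×0.517 + 1503×0.359 = 1777.8 kg/s.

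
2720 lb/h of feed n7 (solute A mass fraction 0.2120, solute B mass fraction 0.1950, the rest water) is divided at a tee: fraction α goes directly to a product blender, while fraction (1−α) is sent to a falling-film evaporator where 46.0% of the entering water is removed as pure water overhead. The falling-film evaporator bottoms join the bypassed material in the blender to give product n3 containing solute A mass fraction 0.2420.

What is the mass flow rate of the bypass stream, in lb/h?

All 2720×0.212 = 576.64 lb/h of solute A reaches n3, so n3 = 576.64/0.242 = 2382.8 lb/h and vapour = 337.19 lb/h.
The evaporator receives (1−α)·2720 of feed at 0.593 water and removes 0.460 of that water:
0.460×0.593×(1−α)×2720 = 337.19
(1−α) = 337.19/741.96 = 0.4545;  α = 0.5455.
Bypass flow = 0.5455×2720 = 1483.9 lb/h.

1484 lb/h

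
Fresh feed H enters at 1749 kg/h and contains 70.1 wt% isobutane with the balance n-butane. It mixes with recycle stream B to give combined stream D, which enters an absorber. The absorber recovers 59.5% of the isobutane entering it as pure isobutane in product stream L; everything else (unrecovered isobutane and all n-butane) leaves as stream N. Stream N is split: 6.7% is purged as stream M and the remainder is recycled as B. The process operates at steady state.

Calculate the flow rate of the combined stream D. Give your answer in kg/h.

9776 kg/h

n-butane enters only via H and leaves only via the purge: 1749×0.299 = 0.067×(n-butane in N), and the absorber passes all n-butane, so n-butane in D = n-butane in N = 7805.2 kg/h.
isobutane in D: m_A = 1749×0.701 + (1−0.067)·(1−0.595)·m_A, so m_A = 1226/0.6221 = 1970.7 kg/h.
D = 1970.7 + 7805.2 = 9776 kg/h.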